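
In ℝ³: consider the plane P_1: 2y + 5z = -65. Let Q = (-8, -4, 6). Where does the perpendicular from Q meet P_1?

(-8, -10, -9)

Foot = Q − λn with λ = (n·Q − d)/|n|² = (22 − (-65))/29 = 3.
Foot = (-8, -4, 6) − 3·(0, 2, 5) = (-8, -10, -9).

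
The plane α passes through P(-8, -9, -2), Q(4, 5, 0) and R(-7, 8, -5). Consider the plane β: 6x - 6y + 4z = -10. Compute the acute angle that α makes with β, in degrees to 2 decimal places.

87.77

PQ = (12, 14, 2), PR = (1, 17, -3); a normal to α is PQ × PR = (-76, 38, 190).
Using P: α has equation -76x + 38y + 190z = -114.
cos θ = |n₁·n₂| / (|n₁||n₂|) = |76| / (√43320 · √88).
θ = arccos(0.03892) ≈ 87.77°.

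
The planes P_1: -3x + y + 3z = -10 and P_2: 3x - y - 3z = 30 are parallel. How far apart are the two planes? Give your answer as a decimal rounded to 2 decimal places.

4.59

Rescale P_2 by 1/(-1): -3x + y + 3z = -30. Then distance = |-10 − (-30)| / √19 ≈ 4.59.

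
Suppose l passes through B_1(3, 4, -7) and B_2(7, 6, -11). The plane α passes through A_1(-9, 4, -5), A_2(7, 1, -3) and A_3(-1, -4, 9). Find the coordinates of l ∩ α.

(-1, 2, -3)

A direction vector for l is B_2 − B_1 = (4, 2, -4).
A_1A_2 = (16, -3, 2), A_1A_3 = (8, -8, 14); a normal to α is A_1A_2 × A_1A_3 = (-26, -208, -104).
Using A_1: α has equation -26x - 208y - 104z = -78.
Substitute r = (3, 4, -7) + t(4, 2, -4) into the plane: -182 + (-104)t = -78, so t = -1.
Intersection: (3, 4, -7) + (-1)·(4, 2, -4) = (-1, 2, -3).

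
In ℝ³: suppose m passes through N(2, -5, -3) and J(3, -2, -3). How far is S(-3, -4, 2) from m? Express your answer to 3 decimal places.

7.113

A direction vector for m is J − N = (1, 3, 0).
Taking (2, -5, -3) on m with direction v = (1, 3, 0): w = S − (2, -5, -3) = (-5, 1, 5), and w × v = (-15, 5, -16).
Distance = |w × v| / |v| = √506 / √10 ≈ 7.113.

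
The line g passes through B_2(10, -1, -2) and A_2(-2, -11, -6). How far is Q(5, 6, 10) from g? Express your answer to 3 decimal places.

A direction vector for g is A_2 − B_2 = (-12, -10, -4).
Taking (10, -1, -2) on g with direction v = (-12, -10, -4): w = Q − (10, -1, -2) = (-5, 7, 12), and w × v = (92, -164, 134).
Distance = |w × v| / |v| = √53316 / √260 ≈ 14.320.

14.320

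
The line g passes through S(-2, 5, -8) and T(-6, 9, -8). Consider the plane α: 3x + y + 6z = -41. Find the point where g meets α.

A direction vector for g is T − S = (-4, 4, 0).
Substitute r = (-2, 5, -8) + t(-4, 4, 0) into the plane: -49 + (-8)t = -41, so t = -1.
Intersection: (-2, 5, -8) + (-1)·(-4, 4, 0) = (2, 1, -8).

(2, 1, -8)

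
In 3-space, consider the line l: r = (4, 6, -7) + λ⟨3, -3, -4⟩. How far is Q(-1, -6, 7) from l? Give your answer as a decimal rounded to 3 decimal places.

18.138

Taking (4, 6, -7) on l with direction v = (3, -3, -4): w = Q − (4, 6, -7) = (-5, -12, 14), and w × v = (90, 22, 51).
Distance = |w × v| / |v| = √11185 / √34 ≈ 18.138.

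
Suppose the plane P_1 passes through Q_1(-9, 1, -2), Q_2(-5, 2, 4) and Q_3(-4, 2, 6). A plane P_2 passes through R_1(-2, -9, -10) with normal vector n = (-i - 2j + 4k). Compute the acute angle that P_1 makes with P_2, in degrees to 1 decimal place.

81.6

Q_1Q_2 = (4, 1, 6), Q_1Q_3 = (5, 1, 8); a normal to P_1 is Q_1Q_2 × Q_1Q_3 = (2, -2, -1).
Using Q_1: P_1 has equation 2x - 2y - z = -18.
P_2: n·r = n·R_1 gives -x - 2y + 4z = -20.
cos θ = |n₁·n₂| / (|n₁||n₂|) = |-2| / (√9 · √21).
θ = arccos(0.14548) ≈ 81.6°.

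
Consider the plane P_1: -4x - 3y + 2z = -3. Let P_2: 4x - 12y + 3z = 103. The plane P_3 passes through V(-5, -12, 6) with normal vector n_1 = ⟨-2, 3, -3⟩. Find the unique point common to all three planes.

(7, -5, 5)

P_3: n_1·r = n_1·V gives -2x + 3y - 3z = -44.
Solving the 3×3 linear system -4x - 3y + 2z = -3, 4x - 12y + 3z = 103, -2x + 3y - 3z = -44 (e.g. by elimination or Cramer's rule, determinant = -150) gives (7, -5, 5).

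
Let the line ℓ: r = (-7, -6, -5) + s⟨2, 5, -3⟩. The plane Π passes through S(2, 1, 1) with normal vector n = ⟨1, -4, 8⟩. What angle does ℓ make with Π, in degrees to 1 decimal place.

49.2

Π: n·r = n·S gives x - 4y + 8z = 6.
sin θ = |n·v| / (|n||v|) = |-42| / (√81 · √38) = 0.75703.
θ ≈ 49.2°.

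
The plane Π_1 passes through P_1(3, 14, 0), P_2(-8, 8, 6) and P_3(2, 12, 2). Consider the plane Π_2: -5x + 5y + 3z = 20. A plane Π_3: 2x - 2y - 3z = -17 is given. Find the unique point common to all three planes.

P_1P_2 = (-11, -6, 6), P_1P_3 = (-1, -2, 2); a normal to Π_1 is P_1P_2 × P_1P_3 = (0, 16, 16).
Using P_1: Π_1 has equation 16y + 16z = 224.
Solving the 3×3 linear system 16y + 16z = 224, -5x + 5y + 3z = 20, 2x - 2y - 3z = -17 (e.g. by elimination or Cramer's rule, determinant = -144) gives (8, 9, 5).

(8, 9, 5)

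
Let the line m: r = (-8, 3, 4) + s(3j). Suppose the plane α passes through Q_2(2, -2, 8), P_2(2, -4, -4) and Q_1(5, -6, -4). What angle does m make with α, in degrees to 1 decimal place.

55.5

Q_2P_2 = (0, -2, -12), Q_2Q_1 = (3, -4, -12); a normal to α is Q_2P_2 × Q_2Q_1 = (-24, -36, 6).
Using Q_2: α has equation -24x - 36y + 6z = 72.
sin θ = |n·v| / (|n||v|) = |-108| / (√1908 · √9) = 0.82416.
θ ≈ 55.5°.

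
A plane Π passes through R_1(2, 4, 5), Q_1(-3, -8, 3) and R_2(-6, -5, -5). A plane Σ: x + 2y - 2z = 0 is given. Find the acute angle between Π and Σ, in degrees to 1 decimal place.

67.6

R_1Q_1 = (-5, -12, -2), R_1R_2 = (-8, -9, -10); a normal to Π is R_1Q_1 × R_1R_2 = (102, -34, -51).
Using R_1: Π has equation 102x - 34y - 51z = -187.
cos θ = |n₁·n₂| / (|n₁||n₂|) = |136| / (√14161 · √9).
θ = arccos(0.38095) ≈ 67.6°.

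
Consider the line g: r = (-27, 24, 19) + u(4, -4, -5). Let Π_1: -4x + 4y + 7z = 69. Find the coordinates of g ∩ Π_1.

(-11, 8, -1)

Substitute r = (-27, 24, 19) + t(4, -4, -5) into the plane: 337 + (-67)t = 69, so t = 4.
Intersection: (-27, 24, 19) + 4·(4, -4, -5) = (-11, 8, -1).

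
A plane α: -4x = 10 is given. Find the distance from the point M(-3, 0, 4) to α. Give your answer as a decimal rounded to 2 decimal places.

n·M − d = (-4)·(-3) + (0)·(0) + (0)·(4) − 10 = 2; |n| = √16.
Distance = |2| / √16 = 2/√16 ≈ 0.50.

0.50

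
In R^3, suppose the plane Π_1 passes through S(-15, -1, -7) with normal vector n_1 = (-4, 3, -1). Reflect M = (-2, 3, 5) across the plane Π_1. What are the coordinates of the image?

(-18, 15, 1)

Π_1: n_1·r = n_1·S gives -4x + 3y - z = 64.
λ = (n·M − d)/|n|² = (12 − 64)/26 = -2.
Reflection = M − 2λn = (-2, 3, 5) − (-4)·(-4, 3, -1) = (-18, 15, 1).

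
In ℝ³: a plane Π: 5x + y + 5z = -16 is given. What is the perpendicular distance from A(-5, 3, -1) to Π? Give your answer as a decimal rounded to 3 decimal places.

1.540

n·A − d = (5)·(-5) + (1)·(3) + (5)·(-1) − (-16) = -11; |n| = √51.
Distance = |-11| / √51 = 11/√51 ≈ 1.540.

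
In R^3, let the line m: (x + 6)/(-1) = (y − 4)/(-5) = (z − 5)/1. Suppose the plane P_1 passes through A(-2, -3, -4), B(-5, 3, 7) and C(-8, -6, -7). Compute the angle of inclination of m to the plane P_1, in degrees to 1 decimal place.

61.4

m has direction (-1, -5, 1) through (-6, 4, 5).
AB = (-3, 6, 11), AC = (-6, -3, -3); a normal to P_1 is AB × AC = (15, -75, 45).
Using A: P_1 has equation 15x - 75y + 45z = 15.
sin θ = |n·v| / (|n||v|) = |405| / (√7875 · √27) = 0.87831.
θ ≈ 61.4°.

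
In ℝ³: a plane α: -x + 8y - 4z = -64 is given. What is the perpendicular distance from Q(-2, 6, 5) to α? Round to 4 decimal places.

n·Q − d = (-1)·(-2) + (8)·(6) + (-4)·(5) − (-64) = 94; |n| = √81.
Distance = |94| / √81 = 94/√81 ≈ 10.4444.

10.4444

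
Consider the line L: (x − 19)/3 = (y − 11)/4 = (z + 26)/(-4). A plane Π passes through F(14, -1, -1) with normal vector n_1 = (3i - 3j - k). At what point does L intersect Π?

(7, -5, -10)

L has direction (3, 4, -4) through (19, 11, -26).
Π: n_1·r = n_1·F gives 3x - 3y - z = 46.
Substitute r = (19, 11, -26) + t(3, 4, -4) into the plane: 50 + 1t = 46, so t = -4.
Intersection: (19, 11, -26) + (-4)·(3, 4, -4) = (7, -5, -10).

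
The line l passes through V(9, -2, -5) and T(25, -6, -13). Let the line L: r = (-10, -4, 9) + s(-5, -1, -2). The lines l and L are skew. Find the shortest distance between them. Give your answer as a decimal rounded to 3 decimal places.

8.050

A direction vector for l is T − V = (16, -4, -8).
Common perpendicular direction n = (16, -4, -8) × (-5, -1, -2) = (0, 72, -36).
With w = (-10, -4, 9) − (9, -2, -5) = (-19, -2, 14), w · n = -648.
Distance = |w · n| / |n| = |-648| / √6480 ≈ 8.050.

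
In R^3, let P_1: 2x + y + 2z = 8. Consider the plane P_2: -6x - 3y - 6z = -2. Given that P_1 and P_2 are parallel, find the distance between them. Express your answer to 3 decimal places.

2.444

Rescale P_2 by 1/(-3): 2x + y + 2z = 2/3. Then distance = |8 − (2/3)| / √9 ≈ 2.444.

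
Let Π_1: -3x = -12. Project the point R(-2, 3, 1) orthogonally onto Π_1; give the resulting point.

Foot = R − λn with λ = (n·R − d)/|n|² = (6 − (-12))/9 = 2.
Foot = (-2, 3, 1) − 2·(-3, 0, 0) = (4, 3, 1).

(4, 3, 1)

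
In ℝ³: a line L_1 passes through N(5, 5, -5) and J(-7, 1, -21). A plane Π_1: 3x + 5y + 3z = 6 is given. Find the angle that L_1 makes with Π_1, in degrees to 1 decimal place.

51.0

A direction vector for L_1 is J − N = (-12, -4, -16).
sin θ = |n·v| / (|n||v|) = |-104| / (√43 · √416) = 0.77759.
θ ≈ 51.0°.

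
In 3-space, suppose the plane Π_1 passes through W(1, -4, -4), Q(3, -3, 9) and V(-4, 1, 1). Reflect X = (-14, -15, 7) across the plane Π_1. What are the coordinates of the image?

WQ = (2, 1, 13), WV = (-5, 5, 5); a normal to Π_1 is WQ × WV = (-60, -75, 15).
Using W: Π_1 has equation -60x - 75y + 15z = 180.
λ = (n·X − d)/|n|² = (2070 − 180)/9450 = 1/5.
Reflection = X − 2λn = (-14, -15, 7) − (2/5)·(-60, -75, 15) = (10, 15, 1).

(10, 15, 1)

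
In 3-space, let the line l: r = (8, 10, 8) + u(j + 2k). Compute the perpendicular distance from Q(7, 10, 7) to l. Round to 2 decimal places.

1.10

Taking (8, 10, 8) on l with direction v = (0, 1, 2): w = Q − (8, 10, 8) = (-1, 0, -1), and w × v = (1, 2, -1).
Distance = |w × v| / |v| = √6 / √5 ≈ 1.10.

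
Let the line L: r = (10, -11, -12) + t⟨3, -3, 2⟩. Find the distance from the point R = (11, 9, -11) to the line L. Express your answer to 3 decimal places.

16.263

Taking (10, -11, -12) on L with direction v = (3, -3, 2): w = R − (10, -11, -12) = (1, 20, 1), and w × v = (43, 1, -63).
Distance = |w × v| / |v| = √5819 / √22 ≈ 16.263.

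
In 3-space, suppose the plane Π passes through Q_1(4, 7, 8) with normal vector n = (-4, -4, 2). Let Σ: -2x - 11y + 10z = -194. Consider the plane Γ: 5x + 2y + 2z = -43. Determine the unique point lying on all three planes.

Π: n·r = n·Q_1 gives -4x - 4y + 2z = -28.
Solving the 3×3 linear system -4x - 4y + 2z = -28, -2x - 11y + 10z = -194, 5x + 2y + 2z = -43 (e.g. by elimination or Cramer's rule, determinant = 54) gives (-7, 8, -12).

(-7, 8, -12)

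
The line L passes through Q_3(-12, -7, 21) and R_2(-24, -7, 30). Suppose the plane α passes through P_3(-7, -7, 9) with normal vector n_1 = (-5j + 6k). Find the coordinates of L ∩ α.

A direction vector for L is R_2 − Q_3 = (-12, 0, 9).
α: n_1·r = n_1·P_3 gives -5y + 6z = 89.
Substitute r = (-12, -7, 21) + t(-12, 0, 9) into the plane: 161 + 54t = 89, so t = -4/3.
Intersection: (-12, -7, 21) + (-4/3)·(-12, 0, 9) = (4, -7, 9).

(4, -7, 9)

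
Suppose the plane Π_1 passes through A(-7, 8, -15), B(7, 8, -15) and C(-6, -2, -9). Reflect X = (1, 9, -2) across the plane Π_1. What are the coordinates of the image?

AB = (14, 0, 0), AC = (1, -10, 6); a normal to Π_1 is AB × AC = (0, -84, -140).
Using A: Π_1 has equation -84y - 140z = 1428.
λ = (n·X − d)/|n|² = (-476 − 1428)/26656 = -1/14.
Reflection = X − 2λn = (1, 9, -2) − (-1/7)·(0, -84, -140) = (1, -3, -22).

(1, -3, -22)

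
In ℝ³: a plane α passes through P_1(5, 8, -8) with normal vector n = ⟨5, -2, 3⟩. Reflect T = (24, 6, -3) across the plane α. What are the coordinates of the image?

(-6, 18, -21)

α: n·r = n·P_1 gives 5x - 2y + 3z = -15.
λ = (n·T − d)/|n|² = (99 − (-15))/38 = 3.
Reflection = T − 2λn = (24, 6, -3) − 6·(5, -2, 3) = (-6, 18, -21).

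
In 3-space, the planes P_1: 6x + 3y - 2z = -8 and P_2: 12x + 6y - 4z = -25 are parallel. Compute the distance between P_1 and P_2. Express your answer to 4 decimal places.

Rescale P_2 by 1/2: 6x + 3y - 2z = -25/2. Then distance = |-8 − (-25/2)| / √49 ≈ 0.6429.

0.6429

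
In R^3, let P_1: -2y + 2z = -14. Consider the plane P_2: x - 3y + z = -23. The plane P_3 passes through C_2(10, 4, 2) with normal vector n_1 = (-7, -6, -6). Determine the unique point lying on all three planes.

(4, 10, 3)

P_3: n_1·r = n_1·C_2 gives -7x - 6y - 6z = -106.
Solving the 3×3 linear system -2y + 2z = -14, x - 3y + z = -23, -7x - 6y - 6z = -106 (e.g. by elimination or Cramer's rule, determinant = -52) gives (4, 10, 3).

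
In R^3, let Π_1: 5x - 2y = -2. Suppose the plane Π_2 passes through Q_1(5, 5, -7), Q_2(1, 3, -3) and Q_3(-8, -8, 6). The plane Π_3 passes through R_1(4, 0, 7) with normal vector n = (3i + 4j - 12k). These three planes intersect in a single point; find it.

Q_1Q_2 = (-4, -2, 4), Q_1Q_3 = (-13, -13, 13); a normal to Π_2 is Q_1Q_2 × Q_1Q_3 = (26, 0, 26).
Using Q_1: Π_2 has equation 26x + 26z = -52.
Π_3: n·r = n·R_1 gives 3x + 4y - 12z = -72.
Solving the 3×3 linear system 5x - 2y = -2, 26x + 26z = -52, 3x + 4y - 12z = -72 (e.g. by elimination or Cramer's rule, determinant = -1300) gives (-4, -9, 2).

(-4, -9, 2)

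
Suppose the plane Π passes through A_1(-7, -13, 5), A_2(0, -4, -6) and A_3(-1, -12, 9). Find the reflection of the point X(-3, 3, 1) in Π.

A_1A_2 = (7, 9, -11), A_1A_3 = (6, 1, 4); a normal to Π is A_1A_2 × A_1A_3 = (47, -94, -47).
Using A_1: Π has equation 47x - 94y - 47z = 658.
λ = (n·X − d)/|n|² = (-470 − 658)/13254 = -4/47.
Reflection = X − 2λn = (-3, 3, 1) − (-8/47)·(47, -94, -47) = (5, -13, -7).

(5, -13, -7)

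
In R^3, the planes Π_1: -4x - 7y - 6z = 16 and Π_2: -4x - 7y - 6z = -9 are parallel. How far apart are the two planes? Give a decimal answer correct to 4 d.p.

2.4876

Same normal n = (-4, -7, -6) with |n| = √101; distance = |16 − (-9)| / |n| = 25/√101 ≈ 2.4876.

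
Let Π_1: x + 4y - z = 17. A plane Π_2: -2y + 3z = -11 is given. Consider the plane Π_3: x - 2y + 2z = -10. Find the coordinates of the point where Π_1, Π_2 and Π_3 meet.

(0, 4, -1)

Solving the 3×3 linear system x + 4y - z = 17, -2y + 3z = -11, x - 2y + 2z = -10 (e.g. by elimination or Cramer's rule, determinant = 12) gives (0, 4, -1).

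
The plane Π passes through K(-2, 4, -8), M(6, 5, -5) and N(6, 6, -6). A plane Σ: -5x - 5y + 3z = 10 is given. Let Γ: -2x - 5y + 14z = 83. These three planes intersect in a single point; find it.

KM = (8, 1, 3), KN = (8, 2, 2); a normal to Π is KM × KN = (-4, 8, 8).
Using K: Π has equation -4x + 8y + 8z = -24.
Solving the 3×3 linear system -4x + 8y + 8z = -24, -5x - 5y + 3z = 10, -2x - 5y + 14z = 83 (e.g. by elimination or Cramer's rule, determinant = 852) gives (6, -5, 5).

(6, -5, 5)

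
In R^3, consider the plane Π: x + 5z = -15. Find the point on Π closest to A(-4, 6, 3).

Foot = A − λn with λ = (n·A − d)/|n|² = (11 − (-15))/26 = 1.
Foot = (-4, 6, 3) − 1·(1, 0, 5) = (-5, 6, -2).

(-5, 6, -2)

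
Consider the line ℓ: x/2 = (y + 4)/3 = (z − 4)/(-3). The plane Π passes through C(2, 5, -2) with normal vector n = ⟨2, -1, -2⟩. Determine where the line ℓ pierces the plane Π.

(2, -1, 1)

ℓ has direction (2, 3, -3) through (0, -4, 4).
Π: n·r = n·C gives 2x - y - 2z = 3.
Substitute r = (0, -4, 4) + t(2, 3, -3) into the plane: -4 + 7t = 3, so t = 1.
Intersection: (0, -4, 4) + 1·(2, 3, -3) = (2, -1, 1).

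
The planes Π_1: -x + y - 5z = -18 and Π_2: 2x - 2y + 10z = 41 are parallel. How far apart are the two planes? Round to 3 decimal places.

0.481

Rescale Π_2 by 1/(-2): -x + y - 5z = -41/2. Then distance = |-18 − (-41/2)| / √27 ≈ 0.481.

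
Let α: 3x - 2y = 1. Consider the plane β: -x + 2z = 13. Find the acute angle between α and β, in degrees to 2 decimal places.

68.15

cos θ = |n₁·n₂| / (|n₁||n₂|) = |-3| / (√13 · √5).
θ = arccos(0.37210) ≈ 68.15°.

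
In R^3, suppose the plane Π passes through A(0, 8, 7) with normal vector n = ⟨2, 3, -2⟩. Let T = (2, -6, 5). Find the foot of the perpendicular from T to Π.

(6, 0, 1)

Π: n·r = n·A gives 2x + 3y - 2z = 10.
Foot = T − λn with λ = (n·T − d)/|n|² = (-24 − 10)/17 = -2.
Foot = (2, -6, 5) − (-2)·(2, 3, -2) = (6, 0, 1).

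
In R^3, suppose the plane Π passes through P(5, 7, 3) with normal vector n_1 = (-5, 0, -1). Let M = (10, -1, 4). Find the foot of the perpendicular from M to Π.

(5, -1, 3)

Π: n_1·r = n_1·P gives -5x - z = -28.
Foot = M − λn with λ = (n·M − d)/|n|² = (-54 − (-28))/26 = -1.
Foot = (10, -1, 4) − (-1)·(-5, 0, -1) = (5, -1, 3).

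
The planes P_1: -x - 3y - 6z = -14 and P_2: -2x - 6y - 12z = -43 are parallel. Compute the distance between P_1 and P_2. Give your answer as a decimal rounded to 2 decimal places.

1.11

Rescale P_2 by 1/2: -x - 3y - 6z = -43/2. Then distance = |-14 − (-43/2)| / √46 ≈ 1.11.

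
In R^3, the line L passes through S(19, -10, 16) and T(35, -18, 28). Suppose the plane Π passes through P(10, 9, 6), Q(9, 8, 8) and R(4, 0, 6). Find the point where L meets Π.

A direction vector for L is T − S = (16, -8, 12).
PQ = (-1, -1, 2), PR = (-6, -9, 0); a normal to Π is PQ × PR = (18, -12, 3).
Using P: Π has equation 18x - 12y + 3z = 90.
Substitute r = (19, -10, 16) + t(16, -8, 12) into the plane: 510 + 420t = 90, so t = -1.
Intersection: (19, -10, 16) + (-1)·(16, -8, 12) = (3, -2, 4).

(3, -2, 4)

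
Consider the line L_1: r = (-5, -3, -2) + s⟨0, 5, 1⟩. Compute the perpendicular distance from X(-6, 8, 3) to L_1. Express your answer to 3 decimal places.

Taking (-5, -3, -2) on L_1 with direction v = (0, 5, 1): w = X − (-5, -3, -2) = (-1, 11, 5), and w × v = (-14, 1, -5).
Distance = |w × v| / |v| = √222 / √26 ≈ 2.922.

2.922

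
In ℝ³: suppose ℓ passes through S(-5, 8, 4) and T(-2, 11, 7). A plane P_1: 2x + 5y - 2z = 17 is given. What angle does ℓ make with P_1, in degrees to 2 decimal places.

A direction vector for ℓ is T − S = (3, 3, 3).
sin θ = |n·v| / (|n||v|) = |15| / (√33 · √27) = 0.50252.
θ ≈ 30.17°.

30.17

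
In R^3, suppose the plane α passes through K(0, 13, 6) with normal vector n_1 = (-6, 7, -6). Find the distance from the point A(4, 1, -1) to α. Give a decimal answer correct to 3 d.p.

α: n_1·r = n_1·K gives -6x + 7y - 6z = 55.
n·A − d = (-6)·(4) + (7)·(1) + (-6)·(-1) − 55 = -66; |n| = √121.
Distance = |-66| / √121 = 66/√121 ≈ 6.000.

6.000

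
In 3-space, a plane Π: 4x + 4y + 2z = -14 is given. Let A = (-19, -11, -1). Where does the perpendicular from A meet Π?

Foot = A − λn with λ = (n·A − d)/|n|² = (-122 − (-14))/36 = -3.
Foot = (-19, -11, -1) − (-3)·(4, 4, 2) = (-7, 1, 5).

(-7, 1, 5)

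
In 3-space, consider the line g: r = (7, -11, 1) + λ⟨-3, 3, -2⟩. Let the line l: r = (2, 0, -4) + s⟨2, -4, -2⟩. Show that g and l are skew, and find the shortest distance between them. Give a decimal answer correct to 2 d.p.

Common perpendicular direction n = (-3, 3, -2) × (2, -4, -2) = (-14, -10, 6).
With w = (2, 0, -4) − (7, -11, 1) = (-5, 11, -5), w · n = -70.
Since n ≠ 0 the lines are not parallel, and w · n = -70 ≠ 0 so they do not intersect; hence they are skew.
Distance = |w · n| / |n| = |-70| / √332 ≈ 3.84.

3.84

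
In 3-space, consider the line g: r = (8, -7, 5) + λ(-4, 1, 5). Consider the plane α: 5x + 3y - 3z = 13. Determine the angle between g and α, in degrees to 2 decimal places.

48.85

sin θ = |n·v| / (|n||v|) = |-32| / (√43 · √42) = 0.75299.
θ ≈ 48.85°.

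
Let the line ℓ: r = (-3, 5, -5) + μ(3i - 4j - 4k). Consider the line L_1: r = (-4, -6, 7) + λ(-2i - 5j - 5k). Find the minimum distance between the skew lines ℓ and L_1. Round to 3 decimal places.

Common perpendicular direction n = (3, -4, -4) × (-2, -5, -5) = (0, 23, -23).
With w = (-4, -6, 7) − (-3, 5, -5) = (-1, -11, 12), w · n = -529.
Distance = |w · n| / |n| = |-529| / √1058 ≈ 16.263.

16.263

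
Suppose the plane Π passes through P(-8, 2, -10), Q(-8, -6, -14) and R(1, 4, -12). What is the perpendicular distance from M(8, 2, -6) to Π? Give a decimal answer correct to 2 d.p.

PQ = (0, -8, -4), PR = (9, 2, -2); a normal to Π is PQ × PR = (24, -36, 72).
Using P: Π has equation 24x - 36y + 72z = -984.
n·M − d = (24)·(8) + (-36)·(2) + (72)·(-6) − (-984) = 672; |n| = √7056.
Distance = |672| / √7056 = 672/√7056 ≈ 8.00.

8.00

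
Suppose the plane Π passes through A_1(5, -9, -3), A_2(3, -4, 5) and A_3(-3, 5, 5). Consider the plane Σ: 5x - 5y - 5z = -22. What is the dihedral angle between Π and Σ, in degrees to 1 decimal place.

A_1A_2 = (-2, 5, 8), A_1A_3 = (-8, 14, 8); a normal to Π is A_1A_2 × A_1A_3 = (-72, -48, 12).
Using A_1: Π has equation -72x - 48y + 12z = 36.
cos θ = |n₁·n₂| / (|n₁||n₂|) = |-180| / (√7632 · √75).
θ = arccos(0.23792) ≈ 76.2°.

76.2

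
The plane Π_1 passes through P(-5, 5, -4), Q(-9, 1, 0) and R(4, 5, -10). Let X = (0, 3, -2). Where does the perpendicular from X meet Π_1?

(-2, 2, -5)

PQ = (-4, -4, 4), PR = (9, 0, -6); a normal to Π_1 is PQ × PR = (24, 12, 36).
Using P: Π_1 has equation 24x + 12y + 36z = -204.
Foot = X − λn with λ = (n·X − d)/|n|² = (-36 − (-204))/2016 = 1/12.
Foot = (0, 3, -2) − (1/12)·(24, 12, 36) = (-2, 2, -5).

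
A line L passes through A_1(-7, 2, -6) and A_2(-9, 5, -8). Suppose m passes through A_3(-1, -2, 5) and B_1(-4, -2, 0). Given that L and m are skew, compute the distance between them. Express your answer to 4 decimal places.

A direction vector for L is A_2 − A_1 = (-2, 3, -2).
A direction vector for m is B_1 − A_3 = (-3, 0, -5).
Common perpendicular direction n = (-2, 3, -2) × (-3, 0, -5) = (-15, -4, 9).
With w = (-1, -2, 5) − (-7, 2, -6) = (6, -4, 11), w · n = 25.
Distance = |w · n| / |n| = |25| / √322 ≈ 1.3932.

1.3932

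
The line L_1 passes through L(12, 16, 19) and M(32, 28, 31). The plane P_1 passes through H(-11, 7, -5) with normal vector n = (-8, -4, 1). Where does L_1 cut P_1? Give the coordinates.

(-8, 4, 7)

A direction vector for L_1 is M − L = (20, 12, 12).
P_1: n·r = n·H gives -8x - 4y + z = 55.
Substitute r = (12, 16, 19) + t(20, 12, 12) into the plane: -141 + (-196)t = 55, so t = -1.
Intersection: (12, 16, 19) + (-1)·(20, 12, 12) = (-8, 4, 7).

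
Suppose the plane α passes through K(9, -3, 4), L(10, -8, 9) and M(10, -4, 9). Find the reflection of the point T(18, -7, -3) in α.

KL = (1, -5, 5), KM = (1, -1, 5); a normal to α is KL × KM = (-20, 0, 4).
Using K: α has equation -20x + 4z = -164.
λ = (n·T − d)/|n|² = (-372 − (-164))/416 = -1/2.
Reflection = T − 2λn = (18, -7, -3) − (-1)·(-20, 0, 4) = (-2, -7, 1).

(-2, -7, 1)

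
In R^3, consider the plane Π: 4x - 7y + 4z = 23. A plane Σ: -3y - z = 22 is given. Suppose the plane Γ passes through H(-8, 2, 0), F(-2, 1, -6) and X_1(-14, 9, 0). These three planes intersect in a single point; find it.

HF = (6, -1, -6), HX_1 = (-6, 7, 0); a normal to Γ is HF × HX_1 = (42, 36, 36).
Using H: Γ has equation 42x + 36y + 36z = -264.
Solving the 3×3 linear system 4x - 7y + 4z = 23, -3y - z = 22, 42x + 36y + 36z = -264 (e.g. by elimination or Cramer's rule, determinant = 510) gives (4, -5, -7).

(4, -5, -7)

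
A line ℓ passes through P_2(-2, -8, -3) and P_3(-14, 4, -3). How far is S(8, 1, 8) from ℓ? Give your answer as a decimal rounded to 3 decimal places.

A direction vector for ℓ is P_3 − P_2 = (-12, 12, 0).
Taking (-2, -8, -3) on ℓ with direction v = (-12, 12, 0): w = S − (-2, -8, -3) = (10, 9, 11), and w × v = (-132, -132, 228).
Distance = |w × v| / |v| = √86832 / √288 ≈ 17.364.

17.364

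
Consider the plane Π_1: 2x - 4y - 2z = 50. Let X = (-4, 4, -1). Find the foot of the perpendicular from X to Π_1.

Foot = X − λn with λ = (n·X − d)/|n|² = (-22 − 50)/24 = -3.
Foot = (-4, 4, -1) − (-3)·(2, -4, -2) = (2, -8, -7).

(2, -8, -7)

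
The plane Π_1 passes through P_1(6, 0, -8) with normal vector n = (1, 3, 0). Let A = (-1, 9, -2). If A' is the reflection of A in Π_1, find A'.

(-5, -3, -2)

Π_1: n·r = n·P_1 gives x + 3y = 6.
λ = (n·A − d)/|n|² = (26 − 6)/10 = 2.
Reflection = A − 2λn = (-1, 9, -2) − 4·(1, 3, 0) = (-5, -3, -2).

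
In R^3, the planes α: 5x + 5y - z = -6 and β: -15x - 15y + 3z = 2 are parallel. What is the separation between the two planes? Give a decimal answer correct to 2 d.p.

0.75

Rescale β by 1/(-3): 5x + 5y - z = -2/3. Then distance = |-6 − (-2/3)| / √51 ≈ 0.75.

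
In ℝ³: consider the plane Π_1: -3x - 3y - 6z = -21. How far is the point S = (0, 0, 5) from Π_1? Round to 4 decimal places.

1.2247

n·S − d = (-3)·(0) + (-3)·(0) + (-6)·(5) − (-21) = -9; |n| = √54.
Distance = |-9| / √54 = 9/√54 ≈ 1.2247.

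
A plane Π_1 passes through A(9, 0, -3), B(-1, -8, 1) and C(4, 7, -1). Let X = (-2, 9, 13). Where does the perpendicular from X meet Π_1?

(-6, 9, 3)

AB = (-10, -8, 4), AC = (-5, 7, 2); a normal to Π_1 is AB × AC = (-44, 0, -110).
Using A: Π_1 has equation -44x - 110z = -66.
Foot = X − λn with λ = (n·X − d)/|n|² = (-1342 − (-66))/14036 = -1/11.
Foot = (-2, 9, 13) − (-1/11)·(-44, 0, -110) = (-6, 9, 3).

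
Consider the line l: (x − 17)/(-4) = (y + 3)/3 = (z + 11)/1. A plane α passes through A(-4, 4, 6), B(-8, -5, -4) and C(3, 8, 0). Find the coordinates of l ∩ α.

l has direction (-4, 3, 1) through (17, -3, -11).
AB = (-4, -9, -10), AC = (7, 4, -6); a normal to α is AB × AC = (94, -94, 47).
Using A: α has equation 94x - 94y + 47z = -470.
Substitute r = (17, -3, -11) + t(-4, 3, 1) into the plane: 1363 + (-611)t = -470, so t = 3.
Intersection: (17, -3, -11) + 3·(-4, 3, 1) = (5, 6, -8).

(5, 6, -8)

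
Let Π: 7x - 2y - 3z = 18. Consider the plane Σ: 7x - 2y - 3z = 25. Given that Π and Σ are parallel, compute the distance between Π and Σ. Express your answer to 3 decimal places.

0.889

Same normal n = (7, -2, -3) with |n| = √62; distance = |18 − 25| / |n| = 7/√62 ≈ 0.889.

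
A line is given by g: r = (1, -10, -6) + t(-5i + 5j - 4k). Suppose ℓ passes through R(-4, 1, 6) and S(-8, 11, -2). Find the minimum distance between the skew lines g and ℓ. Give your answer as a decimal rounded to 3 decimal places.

A direction vector for ℓ is S − R = (-4, 10, -8).
Common perpendicular direction n = (-5, 5, -4) × (-4, 10, -8) = (0, -24, -30).
With w = (-4, 1, 6) − (1, -10, -6) = (-5, 11, 12), w · n = -624.
Distance = |w · n| / |n| = |-624| / √1476 ≈ 16.242.

16.242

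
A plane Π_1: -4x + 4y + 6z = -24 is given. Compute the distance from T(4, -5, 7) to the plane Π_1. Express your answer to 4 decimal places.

3.6380

n·T − d = (-4)·(4) + (4)·(-5) + (6)·(7) − (-24) = 30; |n| = √68.
Distance = |30| / √68 = 30/√68 ≈ 3.6380.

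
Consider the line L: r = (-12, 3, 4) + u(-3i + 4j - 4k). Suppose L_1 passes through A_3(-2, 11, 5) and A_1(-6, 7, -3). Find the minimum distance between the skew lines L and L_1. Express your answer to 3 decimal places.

9.191

A direction vector for L_1 is A_1 − A_3 = (-4, -4, -8).
Common perpendicular direction n = (-3, 4, -4) × (-4, -4, -8) = (-48, -8, 28).
With w = (-2, 11, 5) − (-12, 3, 4) = (10, 8, 1), w · n = -516.
Distance = |w · n| / |n| = |-516| / √3152 ≈ 9.191.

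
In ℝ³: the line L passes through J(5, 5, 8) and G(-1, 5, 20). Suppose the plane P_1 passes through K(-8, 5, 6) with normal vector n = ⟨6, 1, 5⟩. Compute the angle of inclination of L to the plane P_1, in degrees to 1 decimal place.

A direction vector for L is G − J = (-6, 0, 12).
P_1: n·r = n·K gives 6x + y + 5z = -13.
sin θ = |n·v| / (|n||v|) = |24| / (√62 · √180) = 0.22718.
θ ≈ 13.1°.

13.1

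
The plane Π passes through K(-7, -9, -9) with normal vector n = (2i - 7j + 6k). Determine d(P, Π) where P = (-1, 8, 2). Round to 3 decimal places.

Π: n·r = n·K gives 2x - 7y + 6z = -5.
n·P − d = (2)·(-1) + (-7)·(8) + (6)·(2) − (-5) = -41; |n| = √89.
Distance = |-41| / √89 = 41/√89 ≈ 4.346.

4.346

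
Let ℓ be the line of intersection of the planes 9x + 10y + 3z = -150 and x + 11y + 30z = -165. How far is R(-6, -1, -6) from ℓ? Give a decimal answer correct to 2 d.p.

Direction of ℓ: (9, 10, 3) × (1, 11, 30) = (267, -267, 89).
A point on ℓ: solving the two plane equations with x = -6 gives (-6, -9, -2).
Taking (-6, -9, -2) on ℓ with direction v = (267, -267, 89): w = R − (-6, -9, -2) = (0, 8, -4), and w × v = (-356, -1068, -2136).
Distance = |w × v| / |v| = √5829856 / √150499 ≈ 6.22.

6.22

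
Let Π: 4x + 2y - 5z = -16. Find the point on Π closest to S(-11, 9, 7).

(-7, 11, 2)

Foot = S − λn with λ = (n·S − d)/|n|² = (-61 − (-16))/45 = -1.
Foot = (-11, 9, 7) − (-1)·(4, 2, -5) = (-7, 11, 2).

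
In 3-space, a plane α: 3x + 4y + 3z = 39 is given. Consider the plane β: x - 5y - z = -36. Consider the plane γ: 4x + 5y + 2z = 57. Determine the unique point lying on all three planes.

(5, 9, -4)

Solving the 3×3 linear system 3x + 4y + 3z = 39, x - 5y - z = -36, 4x + 5y + 2z = 57 (e.g. by elimination or Cramer's rule, determinant = 36) gives (5, 9, -4).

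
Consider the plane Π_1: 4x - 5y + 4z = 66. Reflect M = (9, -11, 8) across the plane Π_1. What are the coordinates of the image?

(1, -1, 0)

λ = (n·M − d)/|n|² = (123 − 66)/57 = 1.
Reflection = M − 2λn = (9, -11, 8) − 2·(4, -5, 4) = (1, -1, 0).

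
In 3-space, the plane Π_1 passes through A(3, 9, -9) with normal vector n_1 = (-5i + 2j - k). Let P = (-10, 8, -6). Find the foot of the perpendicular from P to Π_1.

(0, 4, -4)

Π_1: n_1·r = n_1·A gives -5x + 2y - z = 12.
Foot = P − λn with λ = (n·P − d)/|n|² = (72 − 12)/30 = 2.
Foot = (-10, 8, -6) − 2·(-5, 2, -1) = (0, 4, -4).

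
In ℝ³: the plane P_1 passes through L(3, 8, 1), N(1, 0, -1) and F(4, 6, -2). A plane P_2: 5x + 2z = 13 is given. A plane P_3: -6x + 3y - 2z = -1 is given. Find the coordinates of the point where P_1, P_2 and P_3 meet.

(3, 5, -1)

LN = (-2, -8, -2), LF = (1, -2, -3); a normal to P_1 is LN × LF = (20, -8, 12).
Using L: P_1 has equation 20x - 8y + 12z = 8.
Solving the 3×3 linear system 20x - 8y + 12z = 8, 5x + 2z = 13, -6x + 3y - 2z = -1 (e.g. by elimination or Cramer's rule, determinant = 76) gives (3, 5, -1).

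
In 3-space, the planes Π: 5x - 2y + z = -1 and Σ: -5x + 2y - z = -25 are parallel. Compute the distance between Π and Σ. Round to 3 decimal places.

4.747

Rescale Σ by 1/(-1): 5x - 2y + z = 25. Then distance = |-1 − 25| / √30 ≈ 4.747.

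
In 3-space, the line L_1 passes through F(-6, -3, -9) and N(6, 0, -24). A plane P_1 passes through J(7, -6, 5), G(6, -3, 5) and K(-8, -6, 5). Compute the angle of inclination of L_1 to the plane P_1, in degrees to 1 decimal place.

A direction vector for L_1 is N − F = (12, 3, -15).
JG = (-1, 3, 0), JK = (-15, 0, 0); a normal to P_1 is JG × JK = (0, 0, 45).
Using J: P_1 has equation 45z = 225.
sin θ = |n·v| / (|n||v|) = |-675| / (√2025 · √378) = 0.77152.
θ ≈ 50.5°.

50.5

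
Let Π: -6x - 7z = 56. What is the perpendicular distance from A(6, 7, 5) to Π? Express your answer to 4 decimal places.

n·A − d = (-6)·(6) + (0)·(7) + (-7)·(5) − 56 = -127; |n| = √85.
Distance = |-127| / √85 = 127/√85 ≈ 13.7751.

13.7751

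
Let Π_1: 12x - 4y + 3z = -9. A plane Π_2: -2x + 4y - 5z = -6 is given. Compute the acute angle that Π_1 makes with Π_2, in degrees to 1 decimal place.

50.9

cos θ = |n₁·n₂| / (|n₁||n₂|) = |-55| / (√169 · √45).
θ = arccos(0.63069) ≈ 50.9°.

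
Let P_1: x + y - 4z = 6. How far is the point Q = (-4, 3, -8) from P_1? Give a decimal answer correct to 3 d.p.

n·Q − d = (1)·(-4) + (1)·(3) + (-4)·(-8) − 6 = 25; |n| = √18.
Distance = |25| / √18 = 25/√18 ≈ 5.893.

5.893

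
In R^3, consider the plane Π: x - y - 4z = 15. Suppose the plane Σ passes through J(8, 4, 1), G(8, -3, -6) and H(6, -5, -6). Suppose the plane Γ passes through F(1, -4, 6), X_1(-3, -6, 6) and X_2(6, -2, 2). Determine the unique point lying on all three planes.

JG = (0, -7, -7), JH = (-2, -9, -7); a normal to Σ is JG × JH = (-14, 14, -14).
Using J: Σ has equation -14x + 14y - 14z = -70.
FX_1 = (-4, -2, 0), FX_2 = (5, 2, -4); a normal to Γ is FX_1 × FX_2 = (8, -16, 2).
Using F: Γ has equation 8x - 16y + 2z = 84.
Solving the 3×3 linear system x - y - 4z = 15, -14x + 14y - 14z = -70, 8x - 16y + 2z = 84 (e.g. by elimination or Cramer's rule, determinant = -560) gives (3, -4, -2).

(3, -4, -2)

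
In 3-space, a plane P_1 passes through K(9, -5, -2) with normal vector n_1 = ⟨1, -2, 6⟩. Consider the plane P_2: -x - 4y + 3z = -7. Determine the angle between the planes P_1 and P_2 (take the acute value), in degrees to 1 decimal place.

P_1: n_1·r = n_1·K gives x - 2y + 6z = 7.
cos θ = |n₁·n₂| / (|n₁||n₂|) = |25| / (√41 · √26).
θ = arccos(0.76570) ≈ 40.0°.

40.0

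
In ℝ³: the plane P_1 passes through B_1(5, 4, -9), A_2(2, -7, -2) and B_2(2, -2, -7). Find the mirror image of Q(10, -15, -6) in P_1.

(-6, -3, 6)

B_1A_2 = (-3, -11, 7), B_1B_2 = (-3, -6, 2); a normal to P_1 is B_1A_2 × B_1B_2 = (20, -15, -15).
Using B_1: P_1 has equation 20x - 15y - 15z = 175.
λ = (n·Q − d)/|n|² = (515 − 175)/850 = 2/5.
Reflection = Q − 2λn = (10, -15, -6) − (4/5)·(20, -15, -15) = (-6, -3, 6).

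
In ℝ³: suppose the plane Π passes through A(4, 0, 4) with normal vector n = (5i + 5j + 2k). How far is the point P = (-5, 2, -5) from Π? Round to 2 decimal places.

7.21

Π: n·r = n·A gives 5x + 5y + 2z = 28.
n·P − d = (5)·(-5) + (5)·(2) + (2)·(-5) − 28 = -53; |n| = √54.
Distance = |-53| / √54 = 53/√54 ≈ 7.21.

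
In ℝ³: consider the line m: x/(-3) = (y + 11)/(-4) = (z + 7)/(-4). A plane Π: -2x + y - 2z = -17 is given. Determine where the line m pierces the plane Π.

(6, -3, 1)

m has direction (-3, -4, -4) through (0, -11, -7).
Substitute r = (0, -11, -7) + t(-3, -4, -4) into the plane: 3 + 10t = -17, so t = -2.
Intersection: (0, -11, -7) + (-2)·(-3, -4, -4) = (6, -3, 1).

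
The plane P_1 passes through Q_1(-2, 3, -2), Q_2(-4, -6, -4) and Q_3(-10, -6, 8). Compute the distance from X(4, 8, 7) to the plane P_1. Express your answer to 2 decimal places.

Q_1Q_2 = (-2, -9, -2), Q_1Q_3 = (-8, -9, 10); a normal to P_1 is Q_1Q_2 × Q_1Q_3 = (-108, 36, -54).
Using Q_1: P_1 has equation -108x + 36y - 54z = 432.
n·X − d = (-108)·(4) + (36)·(8) + (-54)·(7) − 432 = -954; |n| = √15876.
Distance = |-954| / √15876 = 954/√15876 ≈ 7.57.

7.57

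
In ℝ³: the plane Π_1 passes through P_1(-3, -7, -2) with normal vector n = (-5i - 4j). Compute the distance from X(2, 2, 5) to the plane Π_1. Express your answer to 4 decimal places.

Π_1: n·r = n·P_1 gives -5x - 4y = 43.
n·X − d = (-5)·(2) + (-4)·(2) + (0)·(5) − 43 = -61; |n| = √41.
Distance = |-61| / √41 = 61/√41 ≈ 9.5266.

9.5266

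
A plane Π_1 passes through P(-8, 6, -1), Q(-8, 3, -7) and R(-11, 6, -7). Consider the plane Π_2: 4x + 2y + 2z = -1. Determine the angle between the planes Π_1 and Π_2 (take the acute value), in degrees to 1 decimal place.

PQ = (0, -3, -6), PR = (-3, 0, -6); a normal to Π_1 is PQ × PR = (18, 18, -9).
Using P: Π_1 has equation 18x + 18y - 9z = -27.
cos θ = |n₁·n₂| / (|n₁||n₂|) = |90| / (√729 · √24).
θ = arccos(0.68041) ≈ 47.1°.

47.1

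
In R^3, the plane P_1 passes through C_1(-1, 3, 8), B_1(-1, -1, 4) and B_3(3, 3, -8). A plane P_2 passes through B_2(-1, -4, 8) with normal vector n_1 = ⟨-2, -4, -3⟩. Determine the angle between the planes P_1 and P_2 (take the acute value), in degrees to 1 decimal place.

C_1B_1 = (0, -4, -4), C_1B_3 = (4, 0, -16); a normal to P_1 is C_1B_1 × C_1B_3 = (64, -16, 16).
Using C_1: P_1 has equation 64x - 16y + 16z = 16.
P_2: n_1·r = n_1·B_2 gives -2x - 4y - 3z = -6.
cos θ = |n₁·n₂| / (|n₁||n₂|) = |-112| / (√4608 · √29).
θ = arccos(0.30638) ≈ 72.2°.

72.2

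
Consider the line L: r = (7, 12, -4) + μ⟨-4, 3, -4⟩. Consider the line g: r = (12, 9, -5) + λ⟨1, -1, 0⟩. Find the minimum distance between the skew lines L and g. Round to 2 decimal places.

Common perpendicular direction n = (-4, 3, -4) × (1, -1, 0) = (-4, -4, 1).
With w = (12, 9, -5) − (7, 12, -4) = (5, -3, -1), w · n = -9.
Distance = |w · n| / |n| = |-9| / √33 ≈ 1.57.

1.57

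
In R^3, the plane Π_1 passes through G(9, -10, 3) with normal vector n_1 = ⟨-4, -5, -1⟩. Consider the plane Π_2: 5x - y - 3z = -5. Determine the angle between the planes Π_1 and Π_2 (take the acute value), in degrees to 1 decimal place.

71.8

Π_1: n_1·r = n_1·G gives -4x - 5y - z = 11.
cos θ = |n₁·n₂| / (|n₁||n₂|) = |-12| / (√42 · √35).
θ = arccos(0.31298) ≈ 71.8°.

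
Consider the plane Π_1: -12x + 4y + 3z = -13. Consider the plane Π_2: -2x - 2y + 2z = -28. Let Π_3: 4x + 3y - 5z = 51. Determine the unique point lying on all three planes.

(3, 8, -3)

Solving the 3×3 linear system -12x + 4y + 3z = -13, -2x - 2y + 2z = -28, 4x + 3y - 5z = 51 (e.g. by elimination or Cramer's rule, determinant = -50) gives (3, 8, -3).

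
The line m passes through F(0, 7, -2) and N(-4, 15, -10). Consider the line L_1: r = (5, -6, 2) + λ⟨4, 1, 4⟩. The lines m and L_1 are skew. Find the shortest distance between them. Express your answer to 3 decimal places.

4.702

A direction vector for m is N − F = (-4, 8, -8).
Common perpendicular direction n = (-4, 8, -8) × (4, 1, 4) = (40, -16, -36).
With w = (5, -6, 2) − (0, 7, -2) = (5, -13, 4), w · n = 264.
Distance = |w · n| / |n| = |264| / √3152 ≈ 4.702.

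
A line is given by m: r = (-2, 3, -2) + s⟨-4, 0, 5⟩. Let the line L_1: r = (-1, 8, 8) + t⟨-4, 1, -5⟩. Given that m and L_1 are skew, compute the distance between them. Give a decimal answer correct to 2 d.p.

6.05

Common perpendicular direction n = (-4, 0, 5) × (-4, 1, -5) = (-5, -40, -4).
With w = (-1, 8, 8) − (-2, 3, -2) = (1, 5, 10), w · n = -245.
Distance = |w · n| / |n| = |-245| / √1641 ≈ 6.05.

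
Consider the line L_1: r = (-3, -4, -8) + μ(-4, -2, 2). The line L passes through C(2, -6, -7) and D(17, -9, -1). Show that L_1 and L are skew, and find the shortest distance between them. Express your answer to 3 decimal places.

A direction vector for L is D − C = (15, -3, 6).
Common perpendicular direction n = (-4, -2, 2) × (15, -3, 6) = (-6, 54, 42).
With w = (2, -6, -7) − (-3, -4, -8) = (5, -2, 1), w · n = -96.
Since n ≠ 0 the lines are not parallel, and w · n = -96 ≠ 0 so they do not intersect; hence they are skew.
Distance = |w · n| / |n| = |-96| / √4716 ≈ 1.398.

1.398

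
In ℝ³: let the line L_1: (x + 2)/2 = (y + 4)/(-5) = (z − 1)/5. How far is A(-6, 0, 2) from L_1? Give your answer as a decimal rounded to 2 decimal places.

L_1 has direction (2, -5, 5) through (-2, -4, 1).
Taking (-2, -4, 1) on L_1 with direction v = (2, -5, 5): w = A − (-2, -4, 1) = (-4, 4, 1), and w × v = (25, 22, 12).
Distance = |w × v| / |v| = √1253 / √54 ≈ 4.82.

4.82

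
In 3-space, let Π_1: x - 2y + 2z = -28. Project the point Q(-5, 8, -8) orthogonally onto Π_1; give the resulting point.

(-4, 6, -6)

Foot = Q − λn with λ = (n·Q − d)/|n|² = (-37 − (-28))/9 = -1.
Foot = (-5, 8, -8) − (-1)·(1, -2, 2) = (-4, 6, -6).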